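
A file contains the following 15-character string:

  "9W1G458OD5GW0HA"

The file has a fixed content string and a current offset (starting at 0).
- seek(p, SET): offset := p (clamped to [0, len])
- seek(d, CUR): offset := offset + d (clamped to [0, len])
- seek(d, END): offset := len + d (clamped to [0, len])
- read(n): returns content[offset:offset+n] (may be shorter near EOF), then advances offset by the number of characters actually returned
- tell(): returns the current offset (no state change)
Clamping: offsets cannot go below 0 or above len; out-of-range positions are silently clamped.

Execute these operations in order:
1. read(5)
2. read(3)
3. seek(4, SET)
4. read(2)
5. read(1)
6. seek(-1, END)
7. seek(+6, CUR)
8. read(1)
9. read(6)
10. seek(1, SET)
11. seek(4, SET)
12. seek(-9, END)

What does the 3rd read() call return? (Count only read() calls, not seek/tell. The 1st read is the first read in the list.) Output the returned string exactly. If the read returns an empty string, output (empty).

After 1 (read(5)): returned '9W1G4', offset=5
After 2 (read(3)): returned '58O', offset=8
After 3 (seek(4, SET)): offset=4
After 4 (read(2)): returned '45', offset=6
After 5 (read(1)): returned '8', offset=7
After 6 (seek(-1, END)): offset=14
After 7 (seek(+6, CUR)): offset=15
After 8 (read(1)): returned '', offset=15
After 9 (read(6)): returned '', offset=15
After 10 (seek(1, SET)): offset=1
After 11 (seek(4, SET)): offset=4
After 12 (seek(-9, END)): offset=6

Answer: 45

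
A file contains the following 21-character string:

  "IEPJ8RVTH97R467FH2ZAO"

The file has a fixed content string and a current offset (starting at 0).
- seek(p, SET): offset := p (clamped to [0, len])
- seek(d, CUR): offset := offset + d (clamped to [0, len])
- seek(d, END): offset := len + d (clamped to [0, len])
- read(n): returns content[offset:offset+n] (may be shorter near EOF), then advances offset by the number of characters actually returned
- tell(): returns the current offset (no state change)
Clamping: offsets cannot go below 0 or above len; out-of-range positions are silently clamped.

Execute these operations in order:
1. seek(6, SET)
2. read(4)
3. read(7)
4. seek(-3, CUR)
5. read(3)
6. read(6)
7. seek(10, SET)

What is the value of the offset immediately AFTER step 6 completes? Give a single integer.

After 1 (seek(6, SET)): offset=6
After 2 (read(4)): returned 'VTH9', offset=10
After 3 (read(7)): returned '7R467FH', offset=17
After 4 (seek(-3, CUR)): offset=14
After 5 (read(3)): returned '7FH', offset=17
After 6 (read(6)): returned '2ZAO', offset=21

Answer: 21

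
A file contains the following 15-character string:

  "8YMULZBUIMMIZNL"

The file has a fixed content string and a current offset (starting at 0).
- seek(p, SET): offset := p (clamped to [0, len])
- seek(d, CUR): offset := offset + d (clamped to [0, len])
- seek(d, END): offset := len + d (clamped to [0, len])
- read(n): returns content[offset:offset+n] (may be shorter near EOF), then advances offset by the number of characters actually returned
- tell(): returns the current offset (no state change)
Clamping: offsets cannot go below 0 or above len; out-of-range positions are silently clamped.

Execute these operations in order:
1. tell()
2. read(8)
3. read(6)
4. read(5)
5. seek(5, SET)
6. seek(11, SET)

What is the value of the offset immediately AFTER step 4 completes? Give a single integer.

After 1 (tell()): offset=0
After 2 (read(8)): returned '8YMULZBU', offset=8
After 3 (read(6)): returned 'IMMIZN', offset=14
After 4 (read(5)): returned 'L', offset=15

Answer: 15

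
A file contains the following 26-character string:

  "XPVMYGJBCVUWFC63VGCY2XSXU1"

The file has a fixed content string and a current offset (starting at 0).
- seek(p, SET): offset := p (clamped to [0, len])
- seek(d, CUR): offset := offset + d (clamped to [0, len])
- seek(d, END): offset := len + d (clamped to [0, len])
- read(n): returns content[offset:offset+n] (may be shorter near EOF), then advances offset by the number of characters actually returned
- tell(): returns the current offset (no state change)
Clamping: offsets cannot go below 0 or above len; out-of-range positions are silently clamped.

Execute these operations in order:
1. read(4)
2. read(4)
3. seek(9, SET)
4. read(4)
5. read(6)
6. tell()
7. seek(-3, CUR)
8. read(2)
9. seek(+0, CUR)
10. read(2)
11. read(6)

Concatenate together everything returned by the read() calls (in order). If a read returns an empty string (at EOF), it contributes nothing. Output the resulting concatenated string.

After 1 (read(4)): returned 'XPVM', offset=4
After 2 (read(4)): returned 'YGJB', offset=8
After 3 (seek(9, SET)): offset=9
After 4 (read(4)): returned 'VUWF', offset=13
After 5 (read(6)): returned 'C63VGC', offset=19
After 6 (tell()): offset=19
After 7 (seek(-3, CUR)): offset=16
After 8 (read(2)): returned 'VG', offset=18
After 9 (seek(+0, CUR)): offset=18
After 10 (read(2)): returned 'CY', offset=20
After 11 (read(6)): returned '2XSXU1', offset=26

Answer: XPVMYGJBVUWFC63VGCVGCY2XSXU1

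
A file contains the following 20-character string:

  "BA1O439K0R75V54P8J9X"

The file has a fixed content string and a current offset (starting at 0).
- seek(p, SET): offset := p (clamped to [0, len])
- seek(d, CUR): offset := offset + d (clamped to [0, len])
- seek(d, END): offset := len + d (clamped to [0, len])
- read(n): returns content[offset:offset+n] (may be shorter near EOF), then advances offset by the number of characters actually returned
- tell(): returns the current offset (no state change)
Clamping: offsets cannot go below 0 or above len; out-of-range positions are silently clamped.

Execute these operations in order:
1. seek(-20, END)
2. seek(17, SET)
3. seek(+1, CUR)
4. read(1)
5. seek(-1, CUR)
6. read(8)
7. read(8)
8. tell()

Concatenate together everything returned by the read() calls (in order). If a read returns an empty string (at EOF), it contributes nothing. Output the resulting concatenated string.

Answer: 99X

Derivation:
After 1 (seek(-20, END)): offset=0
After 2 (seek(17, SET)): offset=17
After 3 (seek(+1, CUR)): offset=18
After 4 (read(1)): returned '9', offset=19
After 5 (seek(-1, CUR)): offset=18
After 6 (read(8)): returned '9X', offset=20
After 7 (read(8)): returned '', offset=20
After 8 (tell()): offset=20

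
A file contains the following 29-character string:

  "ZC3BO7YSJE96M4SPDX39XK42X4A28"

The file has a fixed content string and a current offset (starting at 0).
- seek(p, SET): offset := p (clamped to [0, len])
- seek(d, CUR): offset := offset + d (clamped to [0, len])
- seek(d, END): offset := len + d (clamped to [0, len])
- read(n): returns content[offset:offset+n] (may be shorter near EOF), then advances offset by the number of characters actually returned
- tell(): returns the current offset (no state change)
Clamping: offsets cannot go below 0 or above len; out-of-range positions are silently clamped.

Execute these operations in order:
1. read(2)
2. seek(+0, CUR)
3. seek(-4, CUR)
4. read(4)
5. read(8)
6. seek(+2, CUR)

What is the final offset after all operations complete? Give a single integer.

Answer: 14

Derivation:
After 1 (read(2)): returned 'ZC', offset=2
After 2 (seek(+0, CUR)): offset=2
After 3 (seek(-4, CUR)): offset=0
After 4 (read(4)): returned 'ZC3B', offset=4
After 5 (read(8)): returned 'O7YSJE96', offset=12
After 6 (seek(+2, CUR)): offset=14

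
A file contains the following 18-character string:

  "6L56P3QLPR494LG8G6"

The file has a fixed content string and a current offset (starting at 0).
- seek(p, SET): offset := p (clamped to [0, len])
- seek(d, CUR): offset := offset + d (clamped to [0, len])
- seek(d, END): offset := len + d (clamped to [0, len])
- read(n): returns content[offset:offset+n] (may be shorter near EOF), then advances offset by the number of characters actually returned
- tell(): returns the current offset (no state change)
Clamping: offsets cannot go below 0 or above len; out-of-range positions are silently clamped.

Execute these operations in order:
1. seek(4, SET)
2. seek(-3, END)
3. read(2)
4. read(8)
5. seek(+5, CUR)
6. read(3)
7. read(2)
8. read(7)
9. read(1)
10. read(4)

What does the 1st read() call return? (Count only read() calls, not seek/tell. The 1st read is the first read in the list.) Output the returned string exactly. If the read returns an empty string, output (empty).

After 1 (seek(4, SET)): offset=4
After 2 (seek(-3, END)): offset=15
After 3 (read(2)): returned '8G', offset=17
After 4 (read(8)): returned '6', offset=18
After 5 (seek(+5, CUR)): offset=18
After 6 (read(3)): returned '', offset=18
After 7 (read(2)): returned '', offset=18
After 8 (read(7)): returned '', offset=18
After 9 (read(1)): returned '', offset=18
After 10 (read(4)): returned '', offset=18

Answer: 8G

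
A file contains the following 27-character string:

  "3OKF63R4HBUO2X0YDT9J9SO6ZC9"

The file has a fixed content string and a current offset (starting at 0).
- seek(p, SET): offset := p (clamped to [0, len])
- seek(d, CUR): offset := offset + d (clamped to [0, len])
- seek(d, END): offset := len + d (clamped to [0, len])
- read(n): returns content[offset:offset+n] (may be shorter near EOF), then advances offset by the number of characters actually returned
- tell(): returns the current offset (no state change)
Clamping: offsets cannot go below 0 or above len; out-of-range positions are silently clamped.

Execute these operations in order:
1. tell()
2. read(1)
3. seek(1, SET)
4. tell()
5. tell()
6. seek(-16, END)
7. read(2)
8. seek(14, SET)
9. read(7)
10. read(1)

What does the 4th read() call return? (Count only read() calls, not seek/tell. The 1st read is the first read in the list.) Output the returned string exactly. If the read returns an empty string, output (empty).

Answer: S

Derivation:
After 1 (tell()): offset=0
After 2 (read(1)): returned '3', offset=1
After 3 (seek(1, SET)): offset=1
After 4 (tell()): offset=1
After 5 (tell()): offset=1
After 6 (seek(-16, END)): offset=11
After 7 (read(2)): returned 'O2', offset=13
After 8 (seek(14, SET)): offset=14
After 9 (read(7)): returned '0YDT9J9', offset=21
After 10 (read(1)): returned 'S', offset=22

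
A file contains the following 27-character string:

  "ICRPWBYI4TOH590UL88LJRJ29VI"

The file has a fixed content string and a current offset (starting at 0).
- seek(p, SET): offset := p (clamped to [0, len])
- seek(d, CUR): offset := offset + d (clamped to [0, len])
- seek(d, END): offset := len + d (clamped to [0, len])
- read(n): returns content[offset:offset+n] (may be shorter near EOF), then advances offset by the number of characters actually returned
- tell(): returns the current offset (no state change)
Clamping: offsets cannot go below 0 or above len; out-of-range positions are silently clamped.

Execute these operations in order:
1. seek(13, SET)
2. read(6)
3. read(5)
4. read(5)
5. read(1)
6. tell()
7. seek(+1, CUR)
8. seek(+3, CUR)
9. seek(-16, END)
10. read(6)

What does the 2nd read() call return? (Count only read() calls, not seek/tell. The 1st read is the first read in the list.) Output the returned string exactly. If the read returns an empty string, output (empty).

Answer: LJRJ2

Derivation:
After 1 (seek(13, SET)): offset=13
After 2 (read(6)): returned '90UL88', offset=19
After 3 (read(5)): returned 'LJRJ2', offset=24
After 4 (read(5)): returned '9VI', offset=27
After 5 (read(1)): returned '', offset=27
After 6 (tell()): offset=27
After 7 (seek(+1, CUR)): offset=27
After 8 (seek(+3, CUR)): offset=27
After 9 (seek(-16, END)): offset=11
After 10 (read(6)): returned 'H590UL', offset=17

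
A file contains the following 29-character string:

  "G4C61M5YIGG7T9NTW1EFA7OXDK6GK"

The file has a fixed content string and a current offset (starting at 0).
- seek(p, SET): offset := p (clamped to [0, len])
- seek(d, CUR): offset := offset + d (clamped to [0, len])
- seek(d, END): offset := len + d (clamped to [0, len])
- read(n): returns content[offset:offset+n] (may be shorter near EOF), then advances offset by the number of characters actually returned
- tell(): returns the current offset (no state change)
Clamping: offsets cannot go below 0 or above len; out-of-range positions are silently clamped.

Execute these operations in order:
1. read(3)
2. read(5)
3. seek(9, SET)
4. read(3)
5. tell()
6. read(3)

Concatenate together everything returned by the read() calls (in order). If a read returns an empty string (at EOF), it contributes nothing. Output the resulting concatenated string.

After 1 (read(3)): returned 'G4C', offset=3
After 2 (read(5)): returned '61M5Y', offset=8
After 3 (seek(9, SET)): offset=9
After 4 (read(3)): returned 'GG7', offset=12
After 5 (tell()): offset=12
After 6 (read(3)): returned 'T9N', offset=15

Answer: G4C61M5YGG7T9N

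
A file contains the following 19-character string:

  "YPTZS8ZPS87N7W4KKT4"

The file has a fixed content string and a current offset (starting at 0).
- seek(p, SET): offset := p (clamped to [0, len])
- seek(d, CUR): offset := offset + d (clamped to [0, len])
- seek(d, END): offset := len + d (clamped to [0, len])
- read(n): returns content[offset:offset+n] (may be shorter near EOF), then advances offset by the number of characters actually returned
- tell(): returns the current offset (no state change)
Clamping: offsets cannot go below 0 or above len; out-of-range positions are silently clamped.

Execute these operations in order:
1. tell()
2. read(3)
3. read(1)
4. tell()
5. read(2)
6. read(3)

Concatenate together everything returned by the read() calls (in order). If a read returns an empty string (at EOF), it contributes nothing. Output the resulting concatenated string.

Answer: YPTZS8ZPS

Derivation:
After 1 (tell()): offset=0
After 2 (read(3)): returned 'YPT', offset=3
After 3 (read(1)): returned 'Z', offset=4
After 4 (tell()): offset=4
After 5 (read(2)): returned 'S8', offset=6
After 6 (read(3)): returned 'ZPS', offset=9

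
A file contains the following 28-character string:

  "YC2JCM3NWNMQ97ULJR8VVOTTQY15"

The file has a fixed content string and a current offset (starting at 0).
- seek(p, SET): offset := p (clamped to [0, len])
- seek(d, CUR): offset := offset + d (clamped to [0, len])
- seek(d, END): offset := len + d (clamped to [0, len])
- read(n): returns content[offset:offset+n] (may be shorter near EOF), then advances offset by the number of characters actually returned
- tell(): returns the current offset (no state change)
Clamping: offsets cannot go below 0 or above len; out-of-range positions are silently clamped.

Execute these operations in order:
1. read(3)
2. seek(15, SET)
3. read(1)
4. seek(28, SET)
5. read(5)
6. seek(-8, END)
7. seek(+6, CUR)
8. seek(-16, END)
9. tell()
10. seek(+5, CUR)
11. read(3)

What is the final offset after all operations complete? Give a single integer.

After 1 (read(3)): returned 'YC2', offset=3
After 2 (seek(15, SET)): offset=15
After 3 (read(1)): returned 'L', offset=16
After 4 (seek(28, SET)): offset=28
After 5 (read(5)): returned '', offset=28
After 6 (seek(-8, END)): offset=20
After 7 (seek(+6, CUR)): offset=26
After 8 (seek(-16, END)): offset=12
After 9 (tell()): offset=12
After 10 (seek(+5, CUR)): offset=17
After 11 (read(3)): returned 'R8V', offset=20

Answer: 20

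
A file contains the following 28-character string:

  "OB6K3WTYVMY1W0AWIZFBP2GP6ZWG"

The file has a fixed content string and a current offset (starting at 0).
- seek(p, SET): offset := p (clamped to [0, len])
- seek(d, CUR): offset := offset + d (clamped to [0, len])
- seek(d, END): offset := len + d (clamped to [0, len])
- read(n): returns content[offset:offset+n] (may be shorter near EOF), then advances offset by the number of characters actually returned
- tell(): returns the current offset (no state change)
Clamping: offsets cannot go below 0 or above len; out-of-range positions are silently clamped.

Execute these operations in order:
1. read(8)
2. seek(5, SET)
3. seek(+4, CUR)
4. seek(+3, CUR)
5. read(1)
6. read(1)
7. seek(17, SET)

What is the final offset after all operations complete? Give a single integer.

After 1 (read(8)): returned 'OB6K3WTY', offset=8
After 2 (seek(5, SET)): offset=5
After 3 (seek(+4, CUR)): offset=9
After 4 (seek(+3, CUR)): offset=12
After 5 (read(1)): returned 'W', offset=13
After 6 (read(1)): returned '0', offset=14
After 7 (seek(17, SET)): offset=17

Answer: 17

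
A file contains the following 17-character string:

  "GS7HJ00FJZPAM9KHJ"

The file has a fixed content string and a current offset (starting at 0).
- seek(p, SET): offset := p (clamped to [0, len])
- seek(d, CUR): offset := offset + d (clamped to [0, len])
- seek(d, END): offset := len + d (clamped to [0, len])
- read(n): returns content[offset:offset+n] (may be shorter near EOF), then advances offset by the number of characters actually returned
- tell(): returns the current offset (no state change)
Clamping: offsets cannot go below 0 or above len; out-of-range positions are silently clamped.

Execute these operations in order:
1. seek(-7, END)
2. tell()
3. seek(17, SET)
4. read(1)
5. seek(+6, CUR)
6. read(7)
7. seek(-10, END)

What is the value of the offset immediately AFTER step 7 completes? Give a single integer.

Answer: 7

Derivation:
After 1 (seek(-7, END)): offset=10
After 2 (tell()): offset=10
After 3 (seek(17, SET)): offset=17
After 4 (read(1)): returned '', offset=17
After 5 (seek(+6, CUR)): offset=17
After 6 (read(7)): returned '', offset=17
After 7 (seek(-10, END)): offset=7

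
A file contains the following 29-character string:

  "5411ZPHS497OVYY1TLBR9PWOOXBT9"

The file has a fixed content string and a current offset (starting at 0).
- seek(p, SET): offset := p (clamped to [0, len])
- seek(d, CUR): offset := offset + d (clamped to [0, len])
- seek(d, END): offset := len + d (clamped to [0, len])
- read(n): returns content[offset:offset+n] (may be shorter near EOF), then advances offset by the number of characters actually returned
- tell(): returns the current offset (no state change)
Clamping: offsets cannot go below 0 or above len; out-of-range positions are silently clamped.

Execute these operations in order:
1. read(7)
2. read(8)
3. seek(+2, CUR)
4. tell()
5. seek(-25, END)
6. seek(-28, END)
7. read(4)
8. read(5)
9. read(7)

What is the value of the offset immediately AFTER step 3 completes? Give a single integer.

After 1 (read(7)): returned '5411ZPH', offset=7
After 2 (read(8)): returned 'S497OVYY', offset=15
After 3 (seek(+2, CUR)): offset=17

Answer: 17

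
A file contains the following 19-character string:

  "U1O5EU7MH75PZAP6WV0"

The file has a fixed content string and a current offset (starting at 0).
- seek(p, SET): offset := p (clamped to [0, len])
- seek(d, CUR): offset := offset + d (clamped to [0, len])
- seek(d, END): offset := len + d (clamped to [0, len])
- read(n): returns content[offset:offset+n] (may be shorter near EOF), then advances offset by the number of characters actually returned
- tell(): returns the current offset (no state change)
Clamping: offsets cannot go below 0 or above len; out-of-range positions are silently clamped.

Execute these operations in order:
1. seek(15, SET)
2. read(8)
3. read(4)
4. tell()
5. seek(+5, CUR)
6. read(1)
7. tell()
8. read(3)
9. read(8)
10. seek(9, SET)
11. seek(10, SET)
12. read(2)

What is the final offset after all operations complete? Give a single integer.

After 1 (seek(15, SET)): offset=15
After 2 (read(8)): returned '6WV0', offset=19
After 3 (read(4)): returned '', offset=19
After 4 (tell()): offset=19
After 5 (seek(+5, CUR)): offset=19
After 6 (read(1)): returned '', offset=19
After 7 (tell()): offset=19
After 8 (read(3)): returned '', offset=19
After 9 (read(8)): returned '', offset=19
After 10 (seek(9, SET)): offset=9
After 11 (seek(10, SET)): offset=10
After 12 (read(2)): returned '5P', offset=12

Answer: 12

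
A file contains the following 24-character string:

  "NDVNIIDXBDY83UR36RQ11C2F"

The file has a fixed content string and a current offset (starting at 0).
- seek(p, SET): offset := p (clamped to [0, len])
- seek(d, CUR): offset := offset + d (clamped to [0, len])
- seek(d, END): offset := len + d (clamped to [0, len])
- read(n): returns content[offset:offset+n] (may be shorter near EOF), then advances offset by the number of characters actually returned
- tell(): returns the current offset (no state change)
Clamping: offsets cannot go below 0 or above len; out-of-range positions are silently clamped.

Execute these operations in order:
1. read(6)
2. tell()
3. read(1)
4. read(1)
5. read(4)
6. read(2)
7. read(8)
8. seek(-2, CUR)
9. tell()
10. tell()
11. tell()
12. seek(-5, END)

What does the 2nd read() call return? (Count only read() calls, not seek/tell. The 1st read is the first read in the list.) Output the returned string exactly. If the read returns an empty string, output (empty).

After 1 (read(6)): returned 'NDVNII', offset=6
After 2 (tell()): offset=6
After 3 (read(1)): returned 'D', offset=7
After 4 (read(1)): returned 'X', offset=8
After 5 (read(4)): returned 'BDY8', offset=12
After 6 (read(2)): returned '3U', offset=14
After 7 (read(8)): returned 'R36RQ11C', offset=22
After 8 (seek(-2, CUR)): offset=20
After 9 (tell()): offset=20
After 10 (tell()): offset=20
After 11 (tell()): offset=20
After 12 (seek(-5, END)): offset=19

Answer: D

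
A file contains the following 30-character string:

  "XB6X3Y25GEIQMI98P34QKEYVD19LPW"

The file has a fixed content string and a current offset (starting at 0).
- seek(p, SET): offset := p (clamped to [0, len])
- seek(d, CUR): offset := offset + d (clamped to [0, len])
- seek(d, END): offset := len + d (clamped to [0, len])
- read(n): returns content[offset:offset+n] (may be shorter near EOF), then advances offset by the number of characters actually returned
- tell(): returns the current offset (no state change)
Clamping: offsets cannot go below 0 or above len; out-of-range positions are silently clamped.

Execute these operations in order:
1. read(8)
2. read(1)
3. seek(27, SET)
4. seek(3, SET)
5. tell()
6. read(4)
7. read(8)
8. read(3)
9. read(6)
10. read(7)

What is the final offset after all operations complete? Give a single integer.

Answer: 30

Derivation:
After 1 (read(8)): returned 'XB6X3Y25', offset=8
After 2 (read(1)): returned 'G', offset=9
After 3 (seek(27, SET)): offset=27
After 4 (seek(3, SET)): offset=3
After 5 (tell()): offset=3
After 6 (read(4)): returned 'X3Y2', offset=7
After 7 (read(8)): returned '5GEIQMI9', offset=15
After 8 (read(3)): returned '8P3', offset=18
After 9 (read(6)): returned '4QKEYV', offset=24
After 10 (read(7)): returned 'D19LPW', offset=30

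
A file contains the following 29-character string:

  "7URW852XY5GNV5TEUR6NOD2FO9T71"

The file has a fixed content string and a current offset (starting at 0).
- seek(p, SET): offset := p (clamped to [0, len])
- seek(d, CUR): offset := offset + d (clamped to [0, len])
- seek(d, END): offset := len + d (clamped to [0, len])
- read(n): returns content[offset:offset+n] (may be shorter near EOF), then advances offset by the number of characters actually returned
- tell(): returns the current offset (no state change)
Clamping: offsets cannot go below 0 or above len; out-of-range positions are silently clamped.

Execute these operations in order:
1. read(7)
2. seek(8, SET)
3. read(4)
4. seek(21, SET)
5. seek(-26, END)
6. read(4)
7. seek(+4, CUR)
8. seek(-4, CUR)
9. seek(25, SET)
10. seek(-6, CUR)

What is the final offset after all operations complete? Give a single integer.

After 1 (read(7)): returned '7URW852', offset=7
After 2 (seek(8, SET)): offset=8
After 3 (read(4)): returned 'Y5GN', offset=12
After 4 (seek(21, SET)): offset=21
After 5 (seek(-26, END)): offset=3
After 6 (read(4)): returned 'W852', offset=7
After 7 (seek(+4, CUR)): offset=11
After 8 (seek(-4, CUR)): offset=7
After 9 (seek(25, SET)): offset=25
After 10 (seek(-6, CUR)): offset=19

Answer: 19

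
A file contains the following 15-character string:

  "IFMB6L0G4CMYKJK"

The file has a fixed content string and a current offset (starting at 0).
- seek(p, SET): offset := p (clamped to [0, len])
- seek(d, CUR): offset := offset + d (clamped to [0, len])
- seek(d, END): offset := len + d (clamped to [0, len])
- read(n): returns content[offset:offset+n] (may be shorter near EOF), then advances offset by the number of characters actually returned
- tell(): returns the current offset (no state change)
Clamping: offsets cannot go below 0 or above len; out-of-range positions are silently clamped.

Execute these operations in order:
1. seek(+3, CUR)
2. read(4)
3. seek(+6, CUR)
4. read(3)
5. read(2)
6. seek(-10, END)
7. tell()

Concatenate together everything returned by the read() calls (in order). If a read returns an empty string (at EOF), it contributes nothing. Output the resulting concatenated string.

Answer: B6L0JK

Derivation:
After 1 (seek(+3, CUR)): offset=3
After 2 (read(4)): returned 'B6L0', offset=7
After 3 (seek(+6, CUR)): offset=13
After 4 (read(3)): returned 'JK', offset=15
After 5 (read(2)): returned '', offset=15
After 6 (seek(-10, END)): offset=5
After 7 (tell()): offset=5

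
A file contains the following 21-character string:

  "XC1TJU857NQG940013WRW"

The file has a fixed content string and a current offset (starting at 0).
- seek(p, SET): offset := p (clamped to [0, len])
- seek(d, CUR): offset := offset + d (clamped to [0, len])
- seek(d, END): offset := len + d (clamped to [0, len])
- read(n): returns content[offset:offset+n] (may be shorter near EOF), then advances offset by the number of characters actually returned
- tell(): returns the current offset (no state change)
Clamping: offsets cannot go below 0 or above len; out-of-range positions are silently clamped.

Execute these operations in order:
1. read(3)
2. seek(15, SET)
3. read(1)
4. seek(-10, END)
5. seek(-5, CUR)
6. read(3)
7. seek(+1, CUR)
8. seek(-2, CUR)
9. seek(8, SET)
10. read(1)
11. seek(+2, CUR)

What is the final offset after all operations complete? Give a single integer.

After 1 (read(3)): returned 'XC1', offset=3
After 2 (seek(15, SET)): offset=15
After 3 (read(1)): returned '0', offset=16
After 4 (seek(-10, END)): offset=11
After 5 (seek(-5, CUR)): offset=6
After 6 (read(3)): returned '857', offset=9
After 7 (seek(+1, CUR)): offset=10
After 8 (seek(-2, CUR)): offset=8
After 9 (seek(8, SET)): offset=8
After 10 (read(1)): returned '7', offset=9
After 11 (seek(+2, CUR)): offset=11

Answer: 11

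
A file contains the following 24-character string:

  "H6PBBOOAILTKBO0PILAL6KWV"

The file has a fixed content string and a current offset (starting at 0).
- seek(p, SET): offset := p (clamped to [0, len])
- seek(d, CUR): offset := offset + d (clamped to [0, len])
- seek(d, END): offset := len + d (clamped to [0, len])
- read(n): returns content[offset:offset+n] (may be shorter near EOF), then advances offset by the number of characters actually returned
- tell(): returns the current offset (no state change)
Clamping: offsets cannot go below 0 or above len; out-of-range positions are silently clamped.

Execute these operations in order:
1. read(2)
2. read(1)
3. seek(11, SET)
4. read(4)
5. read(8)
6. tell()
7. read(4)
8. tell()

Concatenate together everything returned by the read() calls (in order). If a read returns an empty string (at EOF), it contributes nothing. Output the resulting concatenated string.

Answer: H6PKBO0PILAL6KWV

Derivation:
After 1 (read(2)): returned 'H6', offset=2
After 2 (read(1)): returned 'P', offset=3
After 3 (seek(11, SET)): offset=11
After 4 (read(4)): returned 'KBO0', offset=15
After 5 (read(8)): returned 'PILAL6KW', offset=23
After 6 (tell()): offset=23
After 7 (read(4)): returned 'V', offset=24
After 8 (tell()): offset=24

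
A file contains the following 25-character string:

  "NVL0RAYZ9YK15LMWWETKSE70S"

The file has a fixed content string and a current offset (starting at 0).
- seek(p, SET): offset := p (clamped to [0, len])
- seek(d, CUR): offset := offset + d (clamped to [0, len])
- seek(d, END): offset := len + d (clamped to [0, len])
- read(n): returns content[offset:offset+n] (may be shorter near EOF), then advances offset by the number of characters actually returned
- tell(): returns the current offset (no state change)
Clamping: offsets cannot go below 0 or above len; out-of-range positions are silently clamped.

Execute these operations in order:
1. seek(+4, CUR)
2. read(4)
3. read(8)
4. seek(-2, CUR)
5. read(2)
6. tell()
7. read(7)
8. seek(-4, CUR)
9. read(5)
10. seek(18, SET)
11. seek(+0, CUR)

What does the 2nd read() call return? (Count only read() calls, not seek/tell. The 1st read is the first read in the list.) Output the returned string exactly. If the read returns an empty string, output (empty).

After 1 (seek(+4, CUR)): offset=4
After 2 (read(4)): returned 'RAYZ', offset=8
After 3 (read(8)): returned '9YK15LMW', offset=16
After 4 (seek(-2, CUR)): offset=14
After 5 (read(2)): returned 'MW', offset=16
After 6 (tell()): offset=16
After 7 (read(7)): returned 'WETKSE7', offset=23
After 8 (seek(-4, CUR)): offset=19
After 9 (read(5)): returned 'KSE70', offset=24
After 10 (seek(18, SET)): offset=18
After 11 (seek(+0, CUR)): offset=18

Answer: 9YK15LMW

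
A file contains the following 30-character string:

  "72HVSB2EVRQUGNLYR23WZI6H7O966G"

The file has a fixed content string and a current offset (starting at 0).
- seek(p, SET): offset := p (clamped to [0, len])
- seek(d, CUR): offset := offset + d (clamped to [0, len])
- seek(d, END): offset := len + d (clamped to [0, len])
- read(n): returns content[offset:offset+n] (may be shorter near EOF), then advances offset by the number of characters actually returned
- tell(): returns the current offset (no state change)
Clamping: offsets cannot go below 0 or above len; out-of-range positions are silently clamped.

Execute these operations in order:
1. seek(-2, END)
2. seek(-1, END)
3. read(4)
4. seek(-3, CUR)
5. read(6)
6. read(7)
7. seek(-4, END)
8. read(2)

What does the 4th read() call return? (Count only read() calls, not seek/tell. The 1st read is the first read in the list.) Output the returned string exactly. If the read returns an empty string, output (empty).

After 1 (seek(-2, END)): offset=28
After 2 (seek(-1, END)): offset=29
After 3 (read(4)): returned 'G', offset=30
After 4 (seek(-3, CUR)): offset=27
After 5 (read(6)): returned '66G', offset=30
After 6 (read(7)): returned '', offset=30
After 7 (seek(-4, END)): offset=26
After 8 (read(2)): returned '96', offset=28

Answer: 96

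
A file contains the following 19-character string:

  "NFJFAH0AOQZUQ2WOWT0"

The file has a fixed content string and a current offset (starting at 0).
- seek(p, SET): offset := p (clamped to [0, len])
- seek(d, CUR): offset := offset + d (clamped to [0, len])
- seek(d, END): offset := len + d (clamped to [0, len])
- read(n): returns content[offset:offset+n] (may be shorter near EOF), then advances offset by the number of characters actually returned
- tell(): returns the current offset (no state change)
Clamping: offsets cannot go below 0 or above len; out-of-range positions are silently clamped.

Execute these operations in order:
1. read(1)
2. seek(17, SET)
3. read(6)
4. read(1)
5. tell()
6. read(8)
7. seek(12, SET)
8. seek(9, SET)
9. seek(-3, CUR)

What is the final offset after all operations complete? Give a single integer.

After 1 (read(1)): returned 'N', offset=1
After 2 (seek(17, SET)): offset=17
After 3 (read(6)): returned 'T0', offset=19
After 4 (read(1)): returned '', offset=19
After 5 (tell()): offset=19
After 6 (read(8)): returned '', offset=19
After 7 (seek(12, SET)): offset=12
After 8 (seek(9, SET)): offset=9
After 9 (seek(-3, CUR)): offset=6

Answer: 6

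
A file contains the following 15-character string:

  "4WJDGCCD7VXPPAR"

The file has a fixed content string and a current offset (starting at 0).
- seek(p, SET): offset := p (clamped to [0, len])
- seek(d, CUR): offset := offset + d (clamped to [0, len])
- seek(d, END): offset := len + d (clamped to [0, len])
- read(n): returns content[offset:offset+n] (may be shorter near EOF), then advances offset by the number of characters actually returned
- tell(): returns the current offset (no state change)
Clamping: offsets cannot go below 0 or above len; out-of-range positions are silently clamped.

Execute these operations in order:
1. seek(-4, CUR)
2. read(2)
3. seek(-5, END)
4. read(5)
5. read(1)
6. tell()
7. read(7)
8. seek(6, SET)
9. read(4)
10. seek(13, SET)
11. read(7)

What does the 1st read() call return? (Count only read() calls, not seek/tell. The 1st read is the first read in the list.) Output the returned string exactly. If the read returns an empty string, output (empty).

After 1 (seek(-4, CUR)): offset=0
After 2 (read(2)): returned '4W', offset=2
After 3 (seek(-5, END)): offset=10
After 4 (read(5)): returned 'XPPAR', offset=15
After 5 (read(1)): returned '', offset=15
After 6 (tell()): offset=15
After 7 (read(7)): returned '', offset=15
After 8 (seek(6, SET)): offset=6
After 9 (read(4)): returned 'CD7V', offset=10
After 10 (seek(13, SET)): offset=13
After 11 (read(7)): returned 'AR', offset=15

Answer: 4W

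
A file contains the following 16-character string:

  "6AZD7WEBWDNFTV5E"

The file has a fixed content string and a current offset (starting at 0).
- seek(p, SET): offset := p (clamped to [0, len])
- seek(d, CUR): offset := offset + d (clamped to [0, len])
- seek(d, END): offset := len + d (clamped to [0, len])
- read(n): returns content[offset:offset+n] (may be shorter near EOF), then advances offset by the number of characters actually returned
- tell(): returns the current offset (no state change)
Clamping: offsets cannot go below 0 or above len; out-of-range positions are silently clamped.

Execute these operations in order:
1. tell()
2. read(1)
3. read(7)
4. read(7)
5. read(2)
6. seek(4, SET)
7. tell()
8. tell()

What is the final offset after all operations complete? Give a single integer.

Answer: 4

Derivation:
After 1 (tell()): offset=0
After 2 (read(1)): returned '6', offset=1
After 3 (read(7)): returned 'AZD7WEB', offset=8
After 4 (read(7)): returned 'WDNFTV5', offset=15
After 5 (read(2)): returned 'E', offset=16
After 6 (seek(4, SET)): offset=4
After 7 (tell()): offset=4
After 8 (tell()): offset=4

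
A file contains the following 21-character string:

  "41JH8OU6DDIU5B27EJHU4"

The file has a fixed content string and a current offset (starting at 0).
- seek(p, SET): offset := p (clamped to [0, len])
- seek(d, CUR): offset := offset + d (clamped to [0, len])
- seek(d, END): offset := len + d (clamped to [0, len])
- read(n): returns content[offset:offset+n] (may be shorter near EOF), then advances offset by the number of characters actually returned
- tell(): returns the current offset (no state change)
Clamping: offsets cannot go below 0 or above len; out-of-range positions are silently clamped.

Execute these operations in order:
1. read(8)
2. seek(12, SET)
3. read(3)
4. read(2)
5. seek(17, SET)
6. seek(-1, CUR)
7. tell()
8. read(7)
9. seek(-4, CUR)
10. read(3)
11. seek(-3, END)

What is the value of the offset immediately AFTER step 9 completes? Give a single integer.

After 1 (read(8)): returned '41JH8OU6', offset=8
After 2 (seek(12, SET)): offset=12
After 3 (read(3)): returned '5B2', offset=15
After 4 (read(2)): returned '7E', offset=17
After 5 (seek(17, SET)): offset=17
After 6 (seek(-1, CUR)): offset=16
After 7 (tell()): offset=16
After 8 (read(7)): returned 'EJHU4', offset=21
After 9 (seek(-4, CUR)): offset=17

Answer: 17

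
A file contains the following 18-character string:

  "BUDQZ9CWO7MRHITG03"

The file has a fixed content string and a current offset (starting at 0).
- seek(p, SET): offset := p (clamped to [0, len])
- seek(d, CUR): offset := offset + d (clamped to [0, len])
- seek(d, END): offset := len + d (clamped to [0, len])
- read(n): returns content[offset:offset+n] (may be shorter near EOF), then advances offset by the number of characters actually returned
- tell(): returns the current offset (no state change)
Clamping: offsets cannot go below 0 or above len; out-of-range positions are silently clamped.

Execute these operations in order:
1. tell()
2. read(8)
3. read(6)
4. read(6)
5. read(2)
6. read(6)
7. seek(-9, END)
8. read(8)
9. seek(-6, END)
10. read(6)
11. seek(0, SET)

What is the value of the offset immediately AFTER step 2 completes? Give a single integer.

After 1 (tell()): offset=0
After 2 (read(8)): returned 'BUDQZ9CW', offset=8

Answer: 8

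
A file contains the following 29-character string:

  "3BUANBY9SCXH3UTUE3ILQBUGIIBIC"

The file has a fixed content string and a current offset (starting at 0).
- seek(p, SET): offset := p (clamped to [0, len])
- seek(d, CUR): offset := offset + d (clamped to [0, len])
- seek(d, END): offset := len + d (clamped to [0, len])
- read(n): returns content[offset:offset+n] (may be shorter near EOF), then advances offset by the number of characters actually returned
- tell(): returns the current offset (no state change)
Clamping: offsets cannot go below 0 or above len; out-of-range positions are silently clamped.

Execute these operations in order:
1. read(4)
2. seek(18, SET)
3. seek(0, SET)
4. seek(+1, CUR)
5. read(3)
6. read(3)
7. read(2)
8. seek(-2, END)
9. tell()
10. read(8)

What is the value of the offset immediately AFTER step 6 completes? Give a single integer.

After 1 (read(4)): returned '3BUA', offset=4
After 2 (seek(18, SET)): offset=18
After 3 (seek(0, SET)): offset=0
After 4 (seek(+1, CUR)): offset=1
After 5 (read(3)): returned 'BUA', offset=4
After 6 (read(3)): returned 'NBY', offset=7

Answer: 7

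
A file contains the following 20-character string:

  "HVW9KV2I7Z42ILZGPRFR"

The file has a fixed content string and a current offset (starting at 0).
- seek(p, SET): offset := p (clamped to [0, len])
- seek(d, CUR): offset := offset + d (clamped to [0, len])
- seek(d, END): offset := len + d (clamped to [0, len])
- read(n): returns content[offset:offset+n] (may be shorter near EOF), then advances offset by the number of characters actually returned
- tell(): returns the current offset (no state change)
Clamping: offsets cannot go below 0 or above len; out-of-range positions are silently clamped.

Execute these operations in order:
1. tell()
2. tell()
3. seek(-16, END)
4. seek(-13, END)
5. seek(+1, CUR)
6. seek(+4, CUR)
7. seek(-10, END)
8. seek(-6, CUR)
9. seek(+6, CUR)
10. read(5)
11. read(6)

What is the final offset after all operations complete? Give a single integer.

After 1 (tell()): offset=0
After 2 (tell()): offset=0
After 3 (seek(-16, END)): offset=4
After 4 (seek(-13, END)): offset=7
After 5 (seek(+1, CUR)): offset=8
After 6 (seek(+4, CUR)): offset=12
After 7 (seek(-10, END)): offset=10
After 8 (seek(-6, CUR)): offset=4
After 9 (seek(+6, CUR)): offset=10
After 10 (read(5)): returned '42ILZ', offset=15
After 11 (read(6)): returned 'GPRFR', offset=20

Answer: 20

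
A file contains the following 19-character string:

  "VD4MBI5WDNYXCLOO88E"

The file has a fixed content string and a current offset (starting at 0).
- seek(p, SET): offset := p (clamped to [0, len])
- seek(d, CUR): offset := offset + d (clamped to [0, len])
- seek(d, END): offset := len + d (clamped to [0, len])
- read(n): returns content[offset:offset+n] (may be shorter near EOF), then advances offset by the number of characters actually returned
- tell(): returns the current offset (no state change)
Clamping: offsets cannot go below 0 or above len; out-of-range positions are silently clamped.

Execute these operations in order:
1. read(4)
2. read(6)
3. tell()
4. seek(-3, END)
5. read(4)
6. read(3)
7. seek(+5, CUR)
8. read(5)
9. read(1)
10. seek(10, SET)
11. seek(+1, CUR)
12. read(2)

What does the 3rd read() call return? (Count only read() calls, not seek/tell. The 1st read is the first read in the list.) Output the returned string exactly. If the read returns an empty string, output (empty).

After 1 (read(4)): returned 'VD4M', offset=4
After 2 (read(6)): returned 'BI5WDN', offset=10
After 3 (tell()): offset=10
After 4 (seek(-3, END)): offset=16
After 5 (read(4)): returned '88E', offset=19
After 6 (read(3)): returned '', offset=19
After 7 (seek(+5, CUR)): offset=19
After 8 (read(5)): returned '', offset=19
After 9 (read(1)): returned '', offset=19
After 10 (seek(10, SET)): offset=10
After 11 (seek(+1, CUR)): offset=11
After 12 (read(2)): returned 'XC', offset=13

Answer: 88E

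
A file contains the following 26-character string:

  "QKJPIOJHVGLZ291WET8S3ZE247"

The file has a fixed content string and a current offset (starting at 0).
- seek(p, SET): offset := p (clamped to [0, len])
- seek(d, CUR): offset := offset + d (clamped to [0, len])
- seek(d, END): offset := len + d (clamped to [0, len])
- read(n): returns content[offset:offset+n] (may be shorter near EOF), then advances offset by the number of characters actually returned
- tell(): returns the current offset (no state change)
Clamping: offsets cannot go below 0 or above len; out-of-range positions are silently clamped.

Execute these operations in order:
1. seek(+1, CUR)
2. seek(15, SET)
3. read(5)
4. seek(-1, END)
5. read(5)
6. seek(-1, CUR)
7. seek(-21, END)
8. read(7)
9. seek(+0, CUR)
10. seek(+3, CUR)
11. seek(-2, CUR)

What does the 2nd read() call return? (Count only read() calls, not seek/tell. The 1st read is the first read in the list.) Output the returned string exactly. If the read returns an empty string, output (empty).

Answer: 7

Derivation:
After 1 (seek(+1, CUR)): offset=1
After 2 (seek(15, SET)): offset=15
After 3 (read(5)): returned 'WET8S', offset=20
After 4 (seek(-1, END)): offset=25
After 5 (read(5)): returned '7', offset=26
After 6 (seek(-1, CUR)): offset=25
After 7 (seek(-21, END)): offset=5
After 8 (read(7)): returned 'OJHVGLZ', offset=12
After 9 (seek(+0, CUR)): offset=12
After 10 (seek(+3, CUR)): offset=15
After 11 (seek(-2, CUR)): offset=13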